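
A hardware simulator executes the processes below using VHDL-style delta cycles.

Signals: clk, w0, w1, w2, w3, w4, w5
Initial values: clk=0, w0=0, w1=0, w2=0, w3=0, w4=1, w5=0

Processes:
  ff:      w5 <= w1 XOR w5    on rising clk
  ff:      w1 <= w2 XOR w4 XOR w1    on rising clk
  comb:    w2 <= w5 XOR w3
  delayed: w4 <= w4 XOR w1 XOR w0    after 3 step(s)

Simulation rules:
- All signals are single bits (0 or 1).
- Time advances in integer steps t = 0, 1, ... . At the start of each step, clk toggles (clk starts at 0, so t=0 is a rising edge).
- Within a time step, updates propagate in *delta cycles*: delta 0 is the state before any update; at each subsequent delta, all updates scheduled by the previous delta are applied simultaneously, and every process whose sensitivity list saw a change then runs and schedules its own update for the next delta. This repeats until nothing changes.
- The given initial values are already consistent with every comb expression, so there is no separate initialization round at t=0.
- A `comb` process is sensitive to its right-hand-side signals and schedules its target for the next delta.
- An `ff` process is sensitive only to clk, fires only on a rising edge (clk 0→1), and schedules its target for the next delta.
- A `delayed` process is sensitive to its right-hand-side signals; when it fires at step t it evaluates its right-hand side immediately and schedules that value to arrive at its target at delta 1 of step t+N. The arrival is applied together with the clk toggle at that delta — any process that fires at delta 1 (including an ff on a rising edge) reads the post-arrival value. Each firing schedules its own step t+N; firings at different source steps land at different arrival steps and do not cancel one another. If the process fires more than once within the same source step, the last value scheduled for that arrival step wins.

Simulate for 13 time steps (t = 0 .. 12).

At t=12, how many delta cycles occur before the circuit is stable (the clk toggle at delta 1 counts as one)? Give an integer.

[bits: w2,w4,clk,w0,w5,w3,w1]
t=0: Δ0=0100000 Δ1=0110000 Δ2=0110001 | 2Δ
t=1: Δ0=0110001 Δ1=0100001 | 1Δ
t=2: Δ0=0100001 Δ1=0110001 Δ2=0110100 Δ3=1110100 | 3Δ
t=3: Δ0=1110100 Δ1=1000100 | 1Δ
t=4: Δ0=1000100 Δ1=1010100 Δ2=1010101 | 2Δ
t=5: Δ0=1010101 Δ1=1100101 | 1Δ
t=6: Δ0=1100101 Δ1=1010101 Δ2=1010000 Δ3=0010000 | 3Δ
t=7: Δ0=0010000 Δ1=0100000 | 1Δ
t=8: Δ0=0100000 Δ1=0010000 | 1Δ
t=9: Δ0=0010000 Δ1=0000000 | 1Δ
t=10: Δ0=0000000 Δ1=0110000 Δ2=0110001 | 2Δ
t=11: Δ0=0110001 Δ1=0000001 | 1Δ
t=12: Δ0=0000001 Δ1=0010001 Δ2=0010101 Δ3=1010101 | 3Δ

3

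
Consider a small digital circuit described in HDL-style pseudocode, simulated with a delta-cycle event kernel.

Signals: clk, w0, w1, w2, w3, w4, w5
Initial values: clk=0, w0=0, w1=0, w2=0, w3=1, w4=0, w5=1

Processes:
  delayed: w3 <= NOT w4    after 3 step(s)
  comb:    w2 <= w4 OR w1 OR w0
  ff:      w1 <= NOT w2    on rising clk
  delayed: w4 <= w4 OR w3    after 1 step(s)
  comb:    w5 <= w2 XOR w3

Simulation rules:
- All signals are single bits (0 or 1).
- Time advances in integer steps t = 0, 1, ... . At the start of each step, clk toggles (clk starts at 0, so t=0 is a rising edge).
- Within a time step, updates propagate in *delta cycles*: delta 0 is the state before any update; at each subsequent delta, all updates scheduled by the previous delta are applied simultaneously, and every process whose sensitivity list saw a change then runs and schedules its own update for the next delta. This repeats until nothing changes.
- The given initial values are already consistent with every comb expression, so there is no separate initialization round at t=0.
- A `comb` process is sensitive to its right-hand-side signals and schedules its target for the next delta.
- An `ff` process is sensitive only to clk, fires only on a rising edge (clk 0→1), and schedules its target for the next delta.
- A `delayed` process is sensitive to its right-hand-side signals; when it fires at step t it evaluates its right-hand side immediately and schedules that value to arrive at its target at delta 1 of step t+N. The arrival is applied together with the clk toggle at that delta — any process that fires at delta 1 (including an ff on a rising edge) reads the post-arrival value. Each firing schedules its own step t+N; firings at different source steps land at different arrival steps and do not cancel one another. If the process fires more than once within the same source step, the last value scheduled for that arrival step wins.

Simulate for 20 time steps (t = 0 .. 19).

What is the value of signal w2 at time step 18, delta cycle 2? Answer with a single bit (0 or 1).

[bits: w1,w4,w5,w0,w3,clk,w2]
t=0: Δ0=0010100 Δ1=0010110 Δ2=1010110 Δ3=1010111 Δ4=1000111 | 4Δ
t=1: Δ0=1000111 Δ1=1000101 | 1Δ
t=2: Δ0=1000101 Δ1=1000111 Δ2=0000111 Δ3=0000110 Δ4=0010110 | 4Δ
t=3: Δ0=0010110 Δ1=0010100 | 1Δ
t=4: Δ0=0010100 Δ1=0010110 Δ2=1010110 Δ3=1010111 Δ4=1000111 | 4Δ
t=5: Δ0=1000111 Δ1=1000101 | 1Δ
t=6: Δ0=1000101 Δ1=1000111 Δ2=0000111 Δ3=0000110 Δ4=0010110 | 4Δ
t=7: Δ0=0010110 Δ1=0010100 | 1Δ
t=8: Δ0=0010100 Δ1=0010110 Δ2=1010110 Δ3=1010111 Δ4=1000111 | 4Δ
t=9: Δ0=1000111 Δ1=1000101 | 1Δ
t=10: Δ0=1000101 Δ1=1000111 Δ2=0000111 Δ3=0000110 Δ4=0010110 | 4Δ
t=11: Δ0=0010110 Δ1=0010100 | 1Δ
t=12: Δ0=0010100 Δ1=0010110 Δ2=1010110 Δ3=1010111 Δ4=1000111 | 4Δ
t=13: Δ0=1000111 Δ1=1000101 | 1Δ
t=14: Δ0=1000101 Δ1=1000111 Δ2=0000111 Δ3=0000110 Δ4=0010110 | 4Δ
t=15: Δ0=0010110 Δ1=0010100 | 1Δ
t=16: Δ0=0010100 Δ1=0010110 Δ2=1010110 Δ3=1010111 Δ4=1000111 | 4Δ
t=17: Δ0=1000111 Δ1=1000101 | 1Δ
t=18: Δ0=1000101 Δ1=1000111 Δ2=0000111 Δ3=0000110 Δ4=0010110 | 4Δ
t=19: Δ0=0010110 Δ1=0010100 | 1Δ

1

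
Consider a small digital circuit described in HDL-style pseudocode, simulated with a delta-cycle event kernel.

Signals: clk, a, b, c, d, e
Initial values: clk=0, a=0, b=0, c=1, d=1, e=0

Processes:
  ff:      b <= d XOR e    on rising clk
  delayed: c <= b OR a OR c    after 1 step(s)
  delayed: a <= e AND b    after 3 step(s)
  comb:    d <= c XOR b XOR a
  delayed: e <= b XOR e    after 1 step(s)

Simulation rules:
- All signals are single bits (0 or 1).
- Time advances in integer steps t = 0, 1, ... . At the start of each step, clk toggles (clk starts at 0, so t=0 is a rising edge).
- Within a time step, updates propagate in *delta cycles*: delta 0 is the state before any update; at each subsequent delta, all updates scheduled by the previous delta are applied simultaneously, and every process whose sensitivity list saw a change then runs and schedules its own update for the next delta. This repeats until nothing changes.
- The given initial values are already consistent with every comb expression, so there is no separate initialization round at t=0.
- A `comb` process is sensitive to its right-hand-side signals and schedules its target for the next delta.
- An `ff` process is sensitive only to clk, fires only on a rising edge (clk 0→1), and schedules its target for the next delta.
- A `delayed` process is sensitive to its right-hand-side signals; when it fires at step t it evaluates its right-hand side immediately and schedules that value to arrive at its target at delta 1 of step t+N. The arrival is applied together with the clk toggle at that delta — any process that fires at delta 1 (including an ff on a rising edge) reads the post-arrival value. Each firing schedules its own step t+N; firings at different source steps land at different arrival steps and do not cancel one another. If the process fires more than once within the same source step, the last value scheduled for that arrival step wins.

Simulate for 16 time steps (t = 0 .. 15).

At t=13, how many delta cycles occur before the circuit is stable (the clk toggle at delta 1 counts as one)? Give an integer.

[bits: clk,d,e,c,a,b]
t=0: Δ0=010100 Δ1=110100 Δ2=110101 Δ3=100101 | 3Δ
t=1: Δ0=100101 Δ1=001101 | 1Δ
t=2: Δ0=001101 Δ1=100101 Δ2=100100 Δ3=110100 | 3Δ
t=3: Δ0=110100 Δ1=010100 | 1Δ
t=4: Δ0=010100 Δ1=110110 Δ2=100111 Δ3=110111 | 3Δ
t=5: Δ0=110111 Δ1=011101 Δ2=001101 | 2Δ
t=6: Δ0=001101 Δ1=100101 Δ2=100100 Δ3=110100 | 3Δ
t=7: Δ0=110100 Δ1=010100 | 1Δ
t=8: Δ0=010100 Δ1=110110 Δ2=100111 Δ3=110111 | 3Δ
t=9: Δ0=110111 Δ1=011101 Δ2=001101 | 2Δ
t=10: Δ0=001101 Δ1=100101 Δ2=100100 Δ3=110100 | 3Δ
t=11: Δ0=110100 Δ1=010100 | 1Δ
t=12: Δ0=010100 Δ1=110110 Δ2=100111 Δ3=110111 | 3Δ
t=13: Δ0=110111 Δ1=011101 Δ2=001101 | 2Δ
t=14: Δ0=001101 Δ1=100101 Δ2=100100 Δ3=110100 | 3Δ
t=15: Δ0=110100 Δ1=010100 | 1Δ

2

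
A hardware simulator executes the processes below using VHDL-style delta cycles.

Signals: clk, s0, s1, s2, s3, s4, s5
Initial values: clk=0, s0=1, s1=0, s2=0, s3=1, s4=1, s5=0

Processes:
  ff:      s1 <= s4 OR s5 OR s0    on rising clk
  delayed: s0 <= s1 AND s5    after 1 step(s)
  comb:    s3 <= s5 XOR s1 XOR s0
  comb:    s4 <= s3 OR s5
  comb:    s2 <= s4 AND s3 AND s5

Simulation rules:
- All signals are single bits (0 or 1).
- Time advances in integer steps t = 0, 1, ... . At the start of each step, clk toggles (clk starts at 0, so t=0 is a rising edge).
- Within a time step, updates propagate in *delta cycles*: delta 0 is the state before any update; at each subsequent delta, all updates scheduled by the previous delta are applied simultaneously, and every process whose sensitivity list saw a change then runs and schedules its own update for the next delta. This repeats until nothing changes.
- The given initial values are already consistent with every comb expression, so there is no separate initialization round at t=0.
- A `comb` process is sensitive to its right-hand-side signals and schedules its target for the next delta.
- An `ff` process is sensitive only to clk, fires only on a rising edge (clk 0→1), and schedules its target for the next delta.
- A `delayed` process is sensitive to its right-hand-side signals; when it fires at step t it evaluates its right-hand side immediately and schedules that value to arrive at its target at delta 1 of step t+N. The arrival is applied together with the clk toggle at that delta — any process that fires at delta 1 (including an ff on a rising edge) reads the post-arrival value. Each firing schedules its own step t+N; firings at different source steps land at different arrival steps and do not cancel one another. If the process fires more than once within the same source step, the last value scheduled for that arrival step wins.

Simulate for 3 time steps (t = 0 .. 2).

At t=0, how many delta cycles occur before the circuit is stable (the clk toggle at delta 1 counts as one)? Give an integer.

4

t=0 Δ0: s3=1 s1=0 s5=0 s2=0 s4=1 clk=0 s0=1
  Δ1: clk:0→1
  Δ2: s1:0→1
  Δ3: s3:1→0
  Δ4: s4:1→0
  (4Δ to stable)
t=1 Δ0: s3=0 s1=1 s5=0 s2=0 s4=0 clk=1 s0=1
  Δ1: clk:1→0, s0:1→0
  Δ2: s3:0→1
  Δ3: s4:0→1
  (3Δ to stable)
t=2 Δ0: s3=1 s1=1 s5=0 s2=0 s4=1 clk=0 s0=0
  Δ1: clk:0→1
  (1Δ to stable)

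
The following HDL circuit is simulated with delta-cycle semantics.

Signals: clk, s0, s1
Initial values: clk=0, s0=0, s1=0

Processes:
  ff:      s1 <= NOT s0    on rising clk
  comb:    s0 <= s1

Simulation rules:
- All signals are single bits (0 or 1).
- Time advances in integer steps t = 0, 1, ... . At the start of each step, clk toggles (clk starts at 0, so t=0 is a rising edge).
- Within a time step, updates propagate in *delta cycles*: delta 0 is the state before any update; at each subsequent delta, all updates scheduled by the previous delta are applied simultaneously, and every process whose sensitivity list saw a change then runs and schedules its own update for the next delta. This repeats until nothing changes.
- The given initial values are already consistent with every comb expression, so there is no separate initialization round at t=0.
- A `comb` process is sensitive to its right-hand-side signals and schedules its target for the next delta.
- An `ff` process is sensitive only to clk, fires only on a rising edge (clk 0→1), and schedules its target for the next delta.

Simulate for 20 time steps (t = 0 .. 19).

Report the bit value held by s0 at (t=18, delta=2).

t=0 Δ0: s0=0 clk=0 s1=0
  Δ1: clk:0→1
  Δ2: s1:0→1
  Δ3: s0:0→1
  (3Δ to stable)
t=1 Δ0: s0=1 clk=1 s1=1
  Δ1: clk:1→0
  (1Δ to stable)
t=2 Δ0: s0=1 clk=0 s1=1
  Δ1: clk:0→1
  Δ2: s1:1→0
  Δ3: s0:1→0
  (3Δ to stable)
t=3 Δ0: s0=0 clk=1 s1=0
  Δ1: clk:1→0
  (1Δ to stable)
t=4 Δ0: s0=0 clk=0 s1=0
  Δ1: clk:0→1
  Δ2: s1:0→1
  Δ3: s0:0→1
  (3Δ to stable)
t=5 Δ0: s0=1 clk=1 s1=1
  Δ1: clk:1→0
  (1Δ to stable)
t=6 Δ0: s0=1 clk=0 s1=1
  Δ1: clk:0→1
  Δ2: s1:1→0
  Δ3: s0:1→0
  (3Δ to stable)
t=7 Δ0: s0=0 clk=1 s1=0
  Δ1: clk:1→0
  (1Δ to stable)
t=8 Δ0: s0=0 clk=0 s1=0
  Δ1: clk:0→1
  Δ2: s1:0→1
  Δ3: s0:0→1
  (3Δ to stable)
t=9 Δ0: s0=1 clk=1 s1=1
  Δ1: clk:1→0
  (1Δ to stable)
t=10 Δ0: s0=1 clk=0 s1=1
  Δ1: clk:0→1
  Δ2: s1:1→0
  Δ3: s0:1→0
  (3Δ to stable)
t=11 Δ0: s0=0 clk=1 s1=0
  Δ1: clk:1→0
  (1Δ to stable)
t=12 Δ0: s0=0 clk=0 s1=0
  Δ1: clk:0→1
  Δ2: s1:0→1
  Δ3: s0:0→1
  (3Δ to stable)
t=13 Δ0: s0=1 clk=1 s1=1
  Δ1: clk:1→0
  (1Δ to stable)
t=14 Δ0: s0=1 clk=0 s1=1
  Δ1: clk:0→1
  Δ2: s1:1→0
  Δ3: s0:1→0
  (3Δ to stable)
t=15 Δ0: s0=0 clk=1 s1=0
  Δ1: clk:1→0
  (1Δ to stable)
t=16 Δ0: s0=0 clk=0 s1=0
  Δ1: clk:0→1
  Δ2: s1:0→1
  Δ3: s0:0→1
  (3Δ to stable)
t=17 Δ0: s0=1 clk=1 s1=1
  Δ1: clk:1→0
  (1Δ to stable)
t=18 Δ0: s0=1 clk=0 s1=1
  Δ1: clk:0→1
  Δ2: s1:1→0
  Δ3: s0:1→0
  (3Δ to stable)
t=19 Δ0: s0=0 clk=1 s1=0
  Δ1: clk:1→0
  (1Δ to stable)

1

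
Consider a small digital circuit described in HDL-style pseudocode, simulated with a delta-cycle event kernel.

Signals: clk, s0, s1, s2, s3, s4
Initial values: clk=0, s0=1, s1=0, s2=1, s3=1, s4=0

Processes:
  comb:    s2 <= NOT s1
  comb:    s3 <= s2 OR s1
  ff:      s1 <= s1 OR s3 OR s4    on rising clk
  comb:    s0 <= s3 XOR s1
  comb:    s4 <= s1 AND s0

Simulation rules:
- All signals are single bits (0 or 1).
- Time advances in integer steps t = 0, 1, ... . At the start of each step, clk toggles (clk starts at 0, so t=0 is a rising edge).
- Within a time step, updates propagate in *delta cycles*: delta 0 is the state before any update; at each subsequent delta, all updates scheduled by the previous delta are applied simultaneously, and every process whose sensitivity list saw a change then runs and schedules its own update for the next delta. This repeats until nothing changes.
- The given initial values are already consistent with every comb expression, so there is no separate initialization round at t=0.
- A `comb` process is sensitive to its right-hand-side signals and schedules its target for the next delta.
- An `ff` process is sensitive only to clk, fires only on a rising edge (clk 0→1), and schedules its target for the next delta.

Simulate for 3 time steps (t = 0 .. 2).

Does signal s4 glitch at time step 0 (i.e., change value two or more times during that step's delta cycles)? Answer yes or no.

yes

[bits: s3,clk,s1,s2,s0,s4]
t=0: Δ0=100110 Δ1=110110 Δ2=111110 Δ3=111001 Δ4=111000 | 4Δ
t=1: Δ0=111000 Δ1=101000 | 1Δ
t=2: Δ0=101000 Δ1=111000 | 1Δ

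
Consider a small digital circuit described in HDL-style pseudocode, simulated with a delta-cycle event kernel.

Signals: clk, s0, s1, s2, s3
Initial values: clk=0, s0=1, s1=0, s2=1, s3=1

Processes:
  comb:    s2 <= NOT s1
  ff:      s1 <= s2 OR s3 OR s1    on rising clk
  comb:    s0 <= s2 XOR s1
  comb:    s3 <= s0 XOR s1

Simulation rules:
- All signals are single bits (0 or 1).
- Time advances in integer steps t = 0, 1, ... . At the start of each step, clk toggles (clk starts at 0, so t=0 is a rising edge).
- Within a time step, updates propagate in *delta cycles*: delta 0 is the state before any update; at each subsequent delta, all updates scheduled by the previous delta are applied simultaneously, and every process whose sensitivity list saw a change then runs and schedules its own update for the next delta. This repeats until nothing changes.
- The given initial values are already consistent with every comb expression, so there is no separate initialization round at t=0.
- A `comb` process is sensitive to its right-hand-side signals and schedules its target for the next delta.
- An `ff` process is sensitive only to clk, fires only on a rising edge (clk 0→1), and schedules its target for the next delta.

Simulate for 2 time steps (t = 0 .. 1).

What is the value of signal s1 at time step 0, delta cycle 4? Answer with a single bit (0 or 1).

t0.Δ0 s3=1 clk=0 s1=0 s0=1 s2=1
t0.Δ1 s3=1 clk=1 s1=0 s0=1 s2=1
t0.Δ2 s3=1 clk=1 s1=1 s0=1 s2=1
t0.Δ3 s3=0 clk=1 s1=1 s0=0 s2=0
t0.Δ4 s3=1 clk=1 s1=1 s0=1 s2=0
t0.Δ5 s3=0 clk=1 s1=1 s0=1 s2=0
t1.Δ0 s3=0 clk=1 s1=1 s0=1 s2=0
t1.Δ1 s3=0 clk=0 s1=1 s0=1 s2=0

1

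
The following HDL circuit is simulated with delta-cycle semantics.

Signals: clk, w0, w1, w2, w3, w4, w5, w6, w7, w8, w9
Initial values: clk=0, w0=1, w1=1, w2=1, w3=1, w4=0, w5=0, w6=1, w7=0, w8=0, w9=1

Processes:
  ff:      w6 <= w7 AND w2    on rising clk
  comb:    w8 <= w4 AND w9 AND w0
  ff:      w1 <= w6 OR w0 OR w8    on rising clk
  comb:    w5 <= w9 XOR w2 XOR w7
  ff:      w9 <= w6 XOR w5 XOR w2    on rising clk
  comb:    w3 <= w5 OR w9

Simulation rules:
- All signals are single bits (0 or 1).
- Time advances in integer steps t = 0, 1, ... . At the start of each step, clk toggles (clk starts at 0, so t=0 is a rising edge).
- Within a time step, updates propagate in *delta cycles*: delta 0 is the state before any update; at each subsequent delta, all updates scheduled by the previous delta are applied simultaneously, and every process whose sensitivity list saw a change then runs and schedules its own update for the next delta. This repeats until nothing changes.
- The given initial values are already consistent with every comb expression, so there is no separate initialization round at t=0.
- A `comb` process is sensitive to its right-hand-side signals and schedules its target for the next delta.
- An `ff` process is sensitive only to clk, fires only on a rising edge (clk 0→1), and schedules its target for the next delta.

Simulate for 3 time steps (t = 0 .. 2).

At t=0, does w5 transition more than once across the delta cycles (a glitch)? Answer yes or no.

no

[bits: w6,w0,w8,clk,w3,w7,w5,w9,w4,w2,w1]
t=0: Δ0=11001001011 Δ1=11011001011 Δ2=01011000011 Δ3=01010010011 Δ4=01011010011 | 4Δ
t=1: Δ0=01011010011 Δ1=01001010011 | 1Δ
t=2: Δ0=01001010011 Δ1=01011010011 | 1Δ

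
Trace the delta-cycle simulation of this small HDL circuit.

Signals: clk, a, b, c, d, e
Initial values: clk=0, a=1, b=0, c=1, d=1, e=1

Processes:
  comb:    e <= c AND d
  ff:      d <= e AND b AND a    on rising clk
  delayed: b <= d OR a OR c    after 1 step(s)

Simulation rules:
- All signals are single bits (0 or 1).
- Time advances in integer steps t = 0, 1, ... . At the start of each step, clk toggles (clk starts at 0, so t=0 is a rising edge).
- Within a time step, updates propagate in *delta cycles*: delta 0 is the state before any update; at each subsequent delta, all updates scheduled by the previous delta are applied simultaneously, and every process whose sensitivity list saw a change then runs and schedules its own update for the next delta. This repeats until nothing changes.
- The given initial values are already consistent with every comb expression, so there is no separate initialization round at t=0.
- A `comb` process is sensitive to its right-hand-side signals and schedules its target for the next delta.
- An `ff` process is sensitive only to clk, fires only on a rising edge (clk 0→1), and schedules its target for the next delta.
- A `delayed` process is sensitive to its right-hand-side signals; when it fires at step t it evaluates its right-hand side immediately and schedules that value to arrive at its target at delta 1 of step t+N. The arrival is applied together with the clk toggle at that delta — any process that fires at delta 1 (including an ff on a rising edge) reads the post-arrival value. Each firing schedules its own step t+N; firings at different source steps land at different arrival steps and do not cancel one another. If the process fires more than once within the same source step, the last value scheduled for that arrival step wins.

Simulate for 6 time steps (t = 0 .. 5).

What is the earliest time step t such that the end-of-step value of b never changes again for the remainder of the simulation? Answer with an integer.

t=0 Δ0: e=1 a=1 clk=0 d=1 c=1 b=0
  Δ1: clk:0→1
  Δ2: d:1→0
  Δ3: e:1→0
  (3Δ to stable)
t=1 Δ0: e=0 a=1 clk=1 d=0 c=1 b=0
  Δ1: clk:1→0, b:0→1
  (1Δ to stable)
t=2 Δ0: e=0 a=1 clk=0 d=0 c=1 b=1
  Δ1: clk:0→1
  (1Δ to stable)
t=3 Δ0: e=0 a=1 clk=1 d=0 c=1 b=1
  Δ1: clk:1→0
  (1Δ to stable)
t=4 Δ0: e=0 a=1 clk=0 d=0 c=1 b=1
  Δ1: clk:0→1
  (1Δ to stable)
t=5 Δ0: e=0 a=1 clk=1 d=0 c=1 b=1
  Δ1: clk:1→0
  (1Δ to stable)

1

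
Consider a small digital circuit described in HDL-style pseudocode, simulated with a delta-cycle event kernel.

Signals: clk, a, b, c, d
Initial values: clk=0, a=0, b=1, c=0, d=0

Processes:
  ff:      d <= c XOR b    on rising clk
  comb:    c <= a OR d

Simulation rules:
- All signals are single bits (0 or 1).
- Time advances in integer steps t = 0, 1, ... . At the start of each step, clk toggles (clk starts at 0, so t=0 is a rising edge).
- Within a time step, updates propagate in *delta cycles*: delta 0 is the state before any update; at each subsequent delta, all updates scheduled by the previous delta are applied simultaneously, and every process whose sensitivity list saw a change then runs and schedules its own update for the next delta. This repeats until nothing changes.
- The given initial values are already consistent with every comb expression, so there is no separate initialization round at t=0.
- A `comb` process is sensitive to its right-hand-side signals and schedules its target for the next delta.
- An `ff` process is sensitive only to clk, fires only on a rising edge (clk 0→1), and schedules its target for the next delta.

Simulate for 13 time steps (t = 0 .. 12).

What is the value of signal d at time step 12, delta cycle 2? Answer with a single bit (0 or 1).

1

t=0 Δ0: b=1 clk=0 c=0 a=0 d=0
  Δ1: clk:0→1
  Δ2: d:0→1
  Δ3: c:0→1
  (3Δ to stable)
t=1 Δ0: b=1 clk=1 c=1 a=0 d=1
  Δ1: clk:1→0
  (1Δ to stable)
t=2 Δ0: b=1 clk=0 c=1 a=0 d=1
  Δ1: clk:0→1
  Δ2: d:1→0
  Δ3: c:1→0
  (3Δ to stable)
t=3 Δ0: b=1 clk=1 c=0 a=0 d=0
  Δ1: clk:1→0
  (1Δ to stable)
t=4 Δ0: b=1 clk=0 c=0 a=0 d=0
  Δ1: clk:0→1
  Δ2: d:0→1
  Δ3: c:0→1
  (3Δ to stable)
t=5 Δ0: b=1 clk=1 c=1 a=0 d=1
  Δ1: clk:1→0
  (1Δ to stable)
t=6 Δ0: b=1 clk=0 c=1 a=0 d=1
  Δ1: clk:0→1
  Δ2: d:1→0
  Δ3: c:1→0
  (3Δ to stable)
t=7 Δ0: b=1 clk=1 c=0 a=0 d=0
  Δ1: clk:1→0
  (1Δ to stable)
t=8 Δ0: b=1 clk=0 c=0 a=0 d=0
  Δ1: clk:0→1
  Δ2: d:0→1
  Δ3: c:0→1
  (3Δ to stable)
t=9 Δ0: b=1 clk=1 c=1 a=0 d=1
  Δ1: clk:1→0
  (1Δ to stable)
t=10 Δ0: b=1 clk=0 c=1 a=0 d=1
  Δ1: clk:0→1
  Δ2: d:1→0
  Δ3: c:1→0
  (3Δ to stable)
t=11 Δ0: b=1 clk=1 c=0 a=0 d=0
  Δ1: clk:1→0
  (1Δ to stable)
t=12 Δ0: b=1 clk=0 c=0 a=0 d=0
  Δ1: clk:0→1
  Δ2: d:0→1
  Δ3: c:0→1
  (3Δ to stable)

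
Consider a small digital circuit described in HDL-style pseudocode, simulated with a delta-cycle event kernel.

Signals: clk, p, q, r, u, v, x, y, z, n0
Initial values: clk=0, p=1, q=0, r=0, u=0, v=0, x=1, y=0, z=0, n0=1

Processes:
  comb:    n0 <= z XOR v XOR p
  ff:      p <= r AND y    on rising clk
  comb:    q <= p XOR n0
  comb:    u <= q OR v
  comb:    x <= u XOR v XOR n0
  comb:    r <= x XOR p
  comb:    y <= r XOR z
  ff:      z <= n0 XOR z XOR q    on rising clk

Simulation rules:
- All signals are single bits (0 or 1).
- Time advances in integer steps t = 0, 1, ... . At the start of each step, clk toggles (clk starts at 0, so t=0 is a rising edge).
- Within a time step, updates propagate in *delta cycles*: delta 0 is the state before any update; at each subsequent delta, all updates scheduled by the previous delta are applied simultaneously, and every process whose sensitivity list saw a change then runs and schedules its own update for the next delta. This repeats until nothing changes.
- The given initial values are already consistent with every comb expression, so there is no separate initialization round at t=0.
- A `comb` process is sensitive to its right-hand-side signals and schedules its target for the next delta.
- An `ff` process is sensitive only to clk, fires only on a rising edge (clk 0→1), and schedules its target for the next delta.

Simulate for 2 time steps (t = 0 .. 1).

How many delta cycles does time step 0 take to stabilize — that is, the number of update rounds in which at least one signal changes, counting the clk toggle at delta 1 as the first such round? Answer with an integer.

7

t0.Δ0 z=0 n0=1 p=1 u=0 x=1 q=0 y=0 r=0 v=0 clk=0
t0.Δ1 z=0 n0=1 p=1 u=0 x=1 q=0 y=0 r=0 v=0 clk=1
t0.Δ2 z=1 n0=1 p=0 u=0 x=1 q=0 y=0 r=0 v=0 clk=1
t0.Δ3 z=1 n0=1 p=0 u=0 x=1 q=1 y=1 r=1 v=0 clk=1
t0.Δ4 z=1 n0=1 p=0 u=1 x=1 q=1 y=0 r=1 v=0 clk=1
t0.Δ5 z=1 n0=1 p=0 u=1 x=0 q=1 y=0 r=1 v=0 clk=1
t0.Δ6 z=1 n0=1 p=0 u=1 x=0 q=1 y=0 r=0 v=0 clk=1
t0.Δ7 z=1 n0=1 p=0 u=1 x=0 q=1 y=1 r=0 v=0 clk=1
t1.Δ0 z=1 n0=1 p=0 u=1 x=0 q=1 y=1 r=0 v=0 clk=1
t1.Δ1 z=1 n0=1 p=0 u=1 x=0 q=1 y=1 r=0 v=0 clk=0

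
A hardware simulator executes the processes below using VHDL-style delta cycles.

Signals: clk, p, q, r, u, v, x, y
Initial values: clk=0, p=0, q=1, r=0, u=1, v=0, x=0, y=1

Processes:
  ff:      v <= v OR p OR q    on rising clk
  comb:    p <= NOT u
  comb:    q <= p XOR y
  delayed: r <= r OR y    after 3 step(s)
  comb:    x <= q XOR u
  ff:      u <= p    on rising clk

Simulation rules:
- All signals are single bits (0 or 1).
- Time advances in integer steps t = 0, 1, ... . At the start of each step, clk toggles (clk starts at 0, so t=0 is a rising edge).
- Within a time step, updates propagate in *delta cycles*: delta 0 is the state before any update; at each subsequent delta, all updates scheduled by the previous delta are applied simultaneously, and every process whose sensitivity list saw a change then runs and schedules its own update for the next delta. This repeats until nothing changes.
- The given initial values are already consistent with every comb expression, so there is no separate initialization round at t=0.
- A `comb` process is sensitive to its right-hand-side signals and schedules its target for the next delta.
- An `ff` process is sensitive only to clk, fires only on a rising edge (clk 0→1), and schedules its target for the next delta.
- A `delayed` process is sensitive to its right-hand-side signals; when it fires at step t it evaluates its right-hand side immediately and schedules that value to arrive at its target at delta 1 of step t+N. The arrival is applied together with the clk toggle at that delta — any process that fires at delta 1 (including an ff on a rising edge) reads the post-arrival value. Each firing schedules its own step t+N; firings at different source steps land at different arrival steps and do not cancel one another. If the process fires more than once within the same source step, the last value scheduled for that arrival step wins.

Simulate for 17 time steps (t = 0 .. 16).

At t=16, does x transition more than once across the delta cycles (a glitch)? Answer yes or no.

yes

t=0 Δ0: r=0 y=1 x=0 v=0 clk=0 q=1 u=1 p=0
  Δ1: clk:0→1
  Δ2: v:0→1, u:1→0
  Δ3: x:0→1, p:0→1
  Δ4: q:1→0
  Δ5: x:1→0
  (5Δ to stable)
t=1 Δ0: r=0 y=1 x=0 v=1 clk=1 q=0 u=0 p=1
  Δ1: clk:1→0
  (1Δ to stable)
t=2 Δ0: r=0 y=1 x=0 v=1 clk=0 q=0 u=0 p=1
  Δ1: clk:0→1
  Δ2: u:0→1
  Δ3: x:0→1, p:1→0
  Δ4: q:0→1
  Δ5: x:1→0
  (5Δ to stable)
t=3 Δ0: r=0 y=1 x=0 v=1 clk=1 q=1 u=1 p=0
  Δ1: clk:1→0
  (1Δ to stable)
t=4 Δ0: r=0 y=1 x=0 v=1 clk=0 q=1 u=1 p=0
  Δ1: clk:0→1
  Δ2: u:1→0
  Δ3: x:0→1, p:0→1
  Δ4: q:1→0
  Δ5: x:1→0
  (5Δ to stable)
t=5 Δ0: r=0 y=1 x=0 v=1 clk=1 q=0 u=0 p=1
  Δ1: clk:1→0
  (1Δ to stable)
t=6 Δ0: r=0 y=1 x=0 v=1 clk=0 q=0 u=0 p=1
  Δ1: clk:0→1
  Δ2: u:0→1
  Δ3: x:0→1, p:1→0
  Δ4: q:0→1
  Δ5: x:1→0
  (5Δ to stable)
t=7 Δ0: r=0 y=1 x=0 v=1 clk=1 q=1 u=1 p=0
  Δ1: clk:1→0
  (1Δ to stable)
t=8 Δ0: r=0 y=1 x=0 v=1 clk=0 q=1 u=1 p=0
  Δ1: clk:0→1
  Δ2: u:1→0
  Δ3: x:0→1, p:0→1
  Δ4: q:1→0
  Δ5: x:1→0
  (5Δ to stable)
t=9 Δ0: r=0 y=1 x=0 v=1 clk=1 q=0 u=0 p=1
  Δ1: clk:1→0
  (1Δ to stable)
t=10 Δ0: r=0 y=1 x=0 v=1 clk=0 q=0 u=0 p=1
  Δ1: clk:0→1
  Δ2: u:0→1
  Δ3: x:0→1, p:1→0
  Δ4: q:0→1
  Δ5: x:1→0
  (5Δ to stable)
t=11 Δ0: r=0 y=1 x=0 v=1 clk=1 q=1 u=1 p=0
  Δ1: clk:1→0
  (1Δ to stable)
t=12 Δ0: r=0 y=1 x=0 v=1 clk=0 q=1 u=1 p=0
  Δ1: clk:0→1
  Δ2: u:1→0
  Δ3: x:0→1, p:0→1
  Δ4: q:1→0
  Δ5: x:1→0
  (5Δ to stable)
t=13 Δ0: r=0 y=1 x=0 v=1 clk=1 q=0 u=0 p=1
  Δ1: clk:1→0
  (1Δ to stable)
t=14 Δ0: r=0 y=1 x=0 v=1 clk=0 q=0 u=0 p=1
  Δ1: clk:0→1
  Δ2: u:0→1
  Δ3: x:0→1, p:1→0
  Δ4: q:0→1
  Δ5: x:1→0
  (5Δ to stable)
t=15 Δ0: r=0 y=1 x=0 v=1 clk=1 q=1 u=1 p=0
  Δ1: clk:1→0
  (1Δ to stable)
t=16 Δ0: r=0 y=1 x=0 v=1 clk=0 q=1 u=1 p=0
  Δ1: clk:0→1
  Δ2: u:1→0
  Δ3: x:0→1, p:0→1
  Δ4: q:1→0
  Δ5: x:1→0
  (5Δ to stable)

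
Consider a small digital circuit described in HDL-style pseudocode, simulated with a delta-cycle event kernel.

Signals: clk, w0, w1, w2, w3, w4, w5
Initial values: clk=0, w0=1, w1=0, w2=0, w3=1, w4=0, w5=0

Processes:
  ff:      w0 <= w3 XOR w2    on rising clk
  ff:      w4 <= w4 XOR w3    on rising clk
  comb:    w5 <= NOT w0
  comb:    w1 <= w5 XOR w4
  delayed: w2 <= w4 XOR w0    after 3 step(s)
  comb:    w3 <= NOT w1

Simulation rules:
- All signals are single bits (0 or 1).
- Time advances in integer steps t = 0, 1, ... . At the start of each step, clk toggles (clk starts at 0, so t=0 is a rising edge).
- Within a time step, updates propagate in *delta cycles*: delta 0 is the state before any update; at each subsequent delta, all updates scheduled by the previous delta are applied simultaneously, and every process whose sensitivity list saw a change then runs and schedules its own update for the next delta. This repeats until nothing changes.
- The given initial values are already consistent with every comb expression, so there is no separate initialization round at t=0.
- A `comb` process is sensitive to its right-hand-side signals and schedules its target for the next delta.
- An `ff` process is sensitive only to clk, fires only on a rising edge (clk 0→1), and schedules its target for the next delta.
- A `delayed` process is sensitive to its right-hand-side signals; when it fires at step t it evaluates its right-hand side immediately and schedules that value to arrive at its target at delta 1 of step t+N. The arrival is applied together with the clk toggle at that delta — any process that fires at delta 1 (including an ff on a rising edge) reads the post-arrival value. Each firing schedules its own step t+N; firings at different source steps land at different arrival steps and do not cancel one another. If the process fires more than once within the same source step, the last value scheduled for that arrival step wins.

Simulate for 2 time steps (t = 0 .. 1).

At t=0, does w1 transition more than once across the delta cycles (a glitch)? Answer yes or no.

no

[bits: w1,w3,w2,w4,w5,w0,clk]
t=0: Δ0=0100010 Δ1=0100011 Δ2=0101011 Δ3=1101011 Δ4=1001011 | 4Δ
t=1: Δ0=1001011 Δ1=1001010 | 1Δ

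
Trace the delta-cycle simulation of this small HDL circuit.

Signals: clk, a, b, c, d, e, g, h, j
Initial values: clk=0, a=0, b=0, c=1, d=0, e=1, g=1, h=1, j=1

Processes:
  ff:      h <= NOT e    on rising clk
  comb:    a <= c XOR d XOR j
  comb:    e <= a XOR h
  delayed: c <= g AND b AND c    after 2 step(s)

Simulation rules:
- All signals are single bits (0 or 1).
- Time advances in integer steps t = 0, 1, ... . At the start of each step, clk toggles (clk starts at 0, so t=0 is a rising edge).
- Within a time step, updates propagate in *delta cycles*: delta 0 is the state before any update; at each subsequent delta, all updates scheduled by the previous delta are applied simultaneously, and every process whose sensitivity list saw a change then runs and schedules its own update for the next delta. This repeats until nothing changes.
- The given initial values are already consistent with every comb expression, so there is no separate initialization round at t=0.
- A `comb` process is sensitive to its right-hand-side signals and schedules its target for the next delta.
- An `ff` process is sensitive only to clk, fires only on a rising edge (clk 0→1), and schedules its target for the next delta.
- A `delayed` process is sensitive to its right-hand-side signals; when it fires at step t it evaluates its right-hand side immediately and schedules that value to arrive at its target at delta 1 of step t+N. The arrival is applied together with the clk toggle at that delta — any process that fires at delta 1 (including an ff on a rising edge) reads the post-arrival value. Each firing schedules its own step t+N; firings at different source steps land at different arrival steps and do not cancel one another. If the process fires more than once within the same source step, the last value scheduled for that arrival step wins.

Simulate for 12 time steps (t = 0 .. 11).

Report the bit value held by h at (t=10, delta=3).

[bits: c,d,h,a,b,e,j,clk,g]
t=0: Δ0=101001101 Δ1=101001111 Δ2=100001111 Δ3=100000111 | 3Δ
t=1: Δ0=100000111 Δ1=100000101 | 1Δ
t=2: Δ0=100000101 Δ1=100000111 Δ2=101000111 Δ3=101001111 | 3Δ
t=3: Δ0=101001111 Δ1=101001101 | 1Δ
t=4: Δ0=101001101 Δ1=101001111 Δ2=100001111 Δ3=100000111 | 3Δ
t=5: Δ0=100000111 Δ1=100000101 | 1Δ
t=6: Δ0=100000101 Δ1=100000111 Δ2=101000111 Δ3=101001111 | 3Δ
t=7: Δ0=101001111 Δ1=101001101 | 1Δ
t=8: Δ0=101001101 Δ1=101001111 Δ2=100001111 Δ3=100000111 | 3Δ
t=9: Δ0=100000111 Δ1=100000101 | 1Δ
t=10: Δ0=100000101 Δ1=100000111 Δ2=101000111 Δ3=101001111 | 3Δ
t=11: Δ0=101001111 Δ1=101001101 | 1Δ

1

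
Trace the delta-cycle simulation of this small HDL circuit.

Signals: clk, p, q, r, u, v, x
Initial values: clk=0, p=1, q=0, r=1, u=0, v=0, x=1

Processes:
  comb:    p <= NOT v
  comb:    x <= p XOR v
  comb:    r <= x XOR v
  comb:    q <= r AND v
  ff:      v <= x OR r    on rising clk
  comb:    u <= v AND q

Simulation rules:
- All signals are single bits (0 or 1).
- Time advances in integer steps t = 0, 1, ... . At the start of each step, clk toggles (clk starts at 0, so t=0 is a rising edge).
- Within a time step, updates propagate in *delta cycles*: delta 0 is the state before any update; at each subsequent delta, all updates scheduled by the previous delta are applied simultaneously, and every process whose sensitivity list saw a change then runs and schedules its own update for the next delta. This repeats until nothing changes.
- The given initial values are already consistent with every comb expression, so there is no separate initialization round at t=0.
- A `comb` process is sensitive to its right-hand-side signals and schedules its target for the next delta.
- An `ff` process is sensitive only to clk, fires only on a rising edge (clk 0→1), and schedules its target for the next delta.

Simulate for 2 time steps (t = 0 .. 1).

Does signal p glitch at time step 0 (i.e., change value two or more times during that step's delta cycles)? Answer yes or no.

no

t0.Δ0 v=0 u=0 x=1 clk=0 r=1 p=1 q=0
t0.Δ1 v=0 u=0 x=1 clk=1 r=1 p=1 q=0
t0.Δ2 v=1 u=0 x=1 clk=1 r=1 p=1 q=0
t0.Δ3 v=1 u=0 x=0 clk=1 r=0 p=0 q=1
t0.Δ4 v=1 u=1 x=1 clk=1 r=1 p=0 q=0
t0.Δ5 v=1 u=0 x=1 clk=1 r=0 p=0 q=1
t0.Δ6 v=1 u=1 x=1 clk=1 r=0 p=0 q=0
t0.Δ7 v=1 u=0 x=1 clk=1 r=0 p=0 q=0
t1.Δ0 v=1 u=0 x=1 clk=1 r=0 p=0 q=0
t1.Δ1 v=1 u=0 x=1 clk=0 r=0 p=0 q=0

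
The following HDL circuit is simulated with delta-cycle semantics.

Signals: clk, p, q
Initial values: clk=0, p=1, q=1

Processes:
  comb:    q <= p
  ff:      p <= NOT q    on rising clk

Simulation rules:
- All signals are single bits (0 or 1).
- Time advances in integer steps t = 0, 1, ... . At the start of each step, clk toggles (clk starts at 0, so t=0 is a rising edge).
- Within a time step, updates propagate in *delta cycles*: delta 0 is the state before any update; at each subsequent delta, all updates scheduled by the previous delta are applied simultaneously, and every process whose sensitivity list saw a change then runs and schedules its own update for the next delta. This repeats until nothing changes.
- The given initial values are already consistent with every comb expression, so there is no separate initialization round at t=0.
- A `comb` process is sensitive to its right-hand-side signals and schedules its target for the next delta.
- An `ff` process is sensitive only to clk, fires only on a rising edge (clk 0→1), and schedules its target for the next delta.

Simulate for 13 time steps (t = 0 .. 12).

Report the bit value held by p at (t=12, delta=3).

t0.Δ0 p=1 clk=0 q=1
t0.Δ1 p=1 clk=1 q=1
t0.Δ2 p=0 clk=1 q=1
t0.Δ3 p=0 clk=1 q=0
t1.Δ0 p=0 clk=1 q=0
t1.Δ1 p=0 clk=0 q=0
t2.Δ0 p=0 clk=0 q=0
t2.Δ1 p=0 clk=1 q=0
t2.Δ2 p=1 clk=1 q=0
t2.Δ3 p=1 clk=1 q=1
t3.Δ0 p=1 clk=1 q=1
t3.Δ1 p=1 clk=0 q=1
t4.Δ0 p=1 clk=0 q=1
t4.Δ1 p=1 clk=1 q=1
t4.Δ2 p=0 clk=1 q=1
t4.Δ3 p=0 clk=1 q=0
t5.Δ0 p=0 clk=1 q=0
t5.Δ1 p=0 clk=0 q=0
t6.Δ0 p=0 clk=0 q=0
t6.Δ1 p=0 clk=1 q=0
t6.Δ2 p=1 clk=1 q=0
t6.Δ3 p=1 clk=1 q=1
t7.Δ0 p=1 clk=1 q=1
t7.Δ1 p=1 clk=0 q=1
t8.Δ0 p=1 clk=0 q=1
t8.Δ1 p=1 clk=1 q=1
t8.Δ2 p=0 clk=1 q=1
t8.Δ3 p=0 clk=1 q=0
t9.Δ0 p=0 clk=1 q=0
t9.Δ1 p=0 clk=0 q=0
t10.Δ0 p=0 clk=0 q=0
t10.Δ1 p=0 clk=1 q=0
t10.Δ2 p=1 clk=1 q=0
t10.Δ3 p=1 clk=1 q=1
t11.Δ0 p=1 clk=1 q=1
t11.Δ1 p=1 clk=0 q=1
t12.Δ0 p=1 clk=0 q=1
t12.Δ1 p=1 clk=1 q=1
t12.Δ2 p=0 clk=1 q=1
t12.Δ3 p=0 clk=1 q=0

0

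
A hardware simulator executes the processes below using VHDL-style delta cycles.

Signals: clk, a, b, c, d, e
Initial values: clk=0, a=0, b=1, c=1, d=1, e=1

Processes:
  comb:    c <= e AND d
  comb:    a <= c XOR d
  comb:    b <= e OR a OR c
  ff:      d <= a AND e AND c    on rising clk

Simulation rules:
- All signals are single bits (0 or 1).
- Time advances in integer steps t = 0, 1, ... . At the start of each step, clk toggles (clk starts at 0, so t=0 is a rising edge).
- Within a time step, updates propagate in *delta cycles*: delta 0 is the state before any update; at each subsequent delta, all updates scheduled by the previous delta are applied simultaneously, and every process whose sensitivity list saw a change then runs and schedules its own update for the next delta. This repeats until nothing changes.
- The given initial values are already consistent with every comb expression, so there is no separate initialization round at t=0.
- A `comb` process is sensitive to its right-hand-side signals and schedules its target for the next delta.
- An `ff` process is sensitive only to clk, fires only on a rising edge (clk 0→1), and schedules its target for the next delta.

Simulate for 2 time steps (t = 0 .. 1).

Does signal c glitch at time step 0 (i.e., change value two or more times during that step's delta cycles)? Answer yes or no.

no

[bits: b,clk,d,c,a,e]
t=0: Δ0=101101 Δ1=111101 Δ2=110101 Δ3=110011 Δ4=110001 | 4Δ
t=1: Δ0=110001 Δ1=100001 | 1Δ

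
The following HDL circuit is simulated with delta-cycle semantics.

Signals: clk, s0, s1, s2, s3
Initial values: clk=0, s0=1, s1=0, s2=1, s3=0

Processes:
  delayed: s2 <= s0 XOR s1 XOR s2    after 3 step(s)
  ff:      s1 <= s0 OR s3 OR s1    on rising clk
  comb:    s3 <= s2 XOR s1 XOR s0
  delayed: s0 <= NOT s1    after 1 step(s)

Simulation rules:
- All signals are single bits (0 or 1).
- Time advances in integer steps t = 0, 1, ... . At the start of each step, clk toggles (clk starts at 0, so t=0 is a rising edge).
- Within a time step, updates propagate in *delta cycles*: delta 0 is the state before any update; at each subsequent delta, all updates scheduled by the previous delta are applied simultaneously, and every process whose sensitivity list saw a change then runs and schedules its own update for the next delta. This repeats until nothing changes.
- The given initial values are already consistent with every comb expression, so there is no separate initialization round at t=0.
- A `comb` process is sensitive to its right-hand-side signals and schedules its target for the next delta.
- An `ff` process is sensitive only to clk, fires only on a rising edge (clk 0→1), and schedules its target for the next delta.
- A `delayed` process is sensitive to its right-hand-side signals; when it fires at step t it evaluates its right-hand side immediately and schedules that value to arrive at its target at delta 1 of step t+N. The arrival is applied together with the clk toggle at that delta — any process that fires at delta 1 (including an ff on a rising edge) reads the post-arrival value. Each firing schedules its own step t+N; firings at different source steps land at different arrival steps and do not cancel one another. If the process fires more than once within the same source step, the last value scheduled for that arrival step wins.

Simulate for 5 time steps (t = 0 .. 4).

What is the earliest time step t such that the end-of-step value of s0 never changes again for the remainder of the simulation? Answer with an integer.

1

[bits: s1,s3,clk,s0,s2]
t=0: Δ0=00011 Δ1=00111 Δ2=10111 Δ3=11111 | 3Δ
t=1: Δ0=11111 Δ1=11001 Δ2=10001 | 2Δ
t=2: Δ0=10001 Δ1=10101 | 1Δ
t=3: Δ0=10101 Δ1=10001 | 1Δ
t=4: Δ0=10001 Δ1=10100 Δ2=11100 | 2Δ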